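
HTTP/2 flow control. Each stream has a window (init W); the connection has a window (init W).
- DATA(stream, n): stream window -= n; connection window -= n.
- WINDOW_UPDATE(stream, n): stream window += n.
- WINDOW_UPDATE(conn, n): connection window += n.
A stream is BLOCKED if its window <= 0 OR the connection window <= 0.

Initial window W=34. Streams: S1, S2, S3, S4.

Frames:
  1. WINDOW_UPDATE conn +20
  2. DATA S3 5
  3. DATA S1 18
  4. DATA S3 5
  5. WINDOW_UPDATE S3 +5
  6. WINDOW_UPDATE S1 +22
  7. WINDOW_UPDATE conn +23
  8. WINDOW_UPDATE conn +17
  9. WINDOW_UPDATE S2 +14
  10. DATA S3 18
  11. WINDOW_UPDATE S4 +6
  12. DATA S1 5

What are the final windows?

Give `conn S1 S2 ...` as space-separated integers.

Answer: 43 33 48 11 40

Derivation:
Op 1: conn=54 S1=34 S2=34 S3=34 S4=34 blocked=[]
Op 2: conn=49 S1=34 S2=34 S3=29 S4=34 blocked=[]
Op 3: conn=31 S1=16 S2=34 S3=29 S4=34 blocked=[]
Op 4: conn=26 S1=16 S2=34 S3=24 S4=34 blocked=[]
Op 5: conn=26 S1=16 S2=34 S3=29 S4=34 blocked=[]
Op 6: conn=26 S1=38 S2=34 S3=29 S4=34 blocked=[]
Op 7: conn=49 S1=38 S2=34 S3=29 S4=34 blocked=[]
Op 8: conn=66 S1=38 S2=34 S3=29 S4=34 blocked=[]
Op 9: conn=66 S1=38 S2=48 S3=29 S4=34 blocked=[]
Op 10: conn=48 S1=38 S2=48 S3=11 S4=34 blocked=[]
Op 11: conn=48 S1=38 S2=48 S3=11 S4=40 blocked=[]
Op 12: conn=43 S1=33 S2=48 S3=11 S4=40 blocked=[]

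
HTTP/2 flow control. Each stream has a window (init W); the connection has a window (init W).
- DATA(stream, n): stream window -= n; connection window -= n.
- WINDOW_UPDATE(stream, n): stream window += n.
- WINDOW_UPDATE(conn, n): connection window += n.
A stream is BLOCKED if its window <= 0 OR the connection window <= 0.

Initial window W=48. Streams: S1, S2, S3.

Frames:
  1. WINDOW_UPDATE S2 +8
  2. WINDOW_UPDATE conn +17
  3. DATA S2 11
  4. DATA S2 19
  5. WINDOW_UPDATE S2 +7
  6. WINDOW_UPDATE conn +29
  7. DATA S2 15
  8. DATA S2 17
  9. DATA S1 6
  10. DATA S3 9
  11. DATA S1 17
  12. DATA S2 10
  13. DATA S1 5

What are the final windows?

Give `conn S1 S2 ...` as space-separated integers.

Op 1: conn=48 S1=48 S2=56 S3=48 blocked=[]
Op 2: conn=65 S1=48 S2=56 S3=48 blocked=[]
Op 3: conn=54 S1=48 S2=45 S3=48 blocked=[]
Op 4: conn=35 S1=48 S2=26 S3=48 blocked=[]
Op 5: conn=35 S1=48 S2=33 S3=48 blocked=[]
Op 6: conn=64 S1=48 S2=33 S3=48 blocked=[]
Op 7: conn=49 S1=48 S2=18 S3=48 blocked=[]
Op 8: conn=32 S1=48 S2=1 S3=48 blocked=[]
Op 9: conn=26 S1=42 S2=1 S3=48 blocked=[]
Op 10: conn=17 S1=42 S2=1 S3=39 blocked=[]
Op 11: conn=0 S1=25 S2=1 S3=39 blocked=[1, 2, 3]
Op 12: conn=-10 S1=25 S2=-9 S3=39 blocked=[1, 2, 3]
Op 13: conn=-15 S1=20 S2=-9 S3=39 blocked=[1, 2, 3]

Answer: -15 20 -9 39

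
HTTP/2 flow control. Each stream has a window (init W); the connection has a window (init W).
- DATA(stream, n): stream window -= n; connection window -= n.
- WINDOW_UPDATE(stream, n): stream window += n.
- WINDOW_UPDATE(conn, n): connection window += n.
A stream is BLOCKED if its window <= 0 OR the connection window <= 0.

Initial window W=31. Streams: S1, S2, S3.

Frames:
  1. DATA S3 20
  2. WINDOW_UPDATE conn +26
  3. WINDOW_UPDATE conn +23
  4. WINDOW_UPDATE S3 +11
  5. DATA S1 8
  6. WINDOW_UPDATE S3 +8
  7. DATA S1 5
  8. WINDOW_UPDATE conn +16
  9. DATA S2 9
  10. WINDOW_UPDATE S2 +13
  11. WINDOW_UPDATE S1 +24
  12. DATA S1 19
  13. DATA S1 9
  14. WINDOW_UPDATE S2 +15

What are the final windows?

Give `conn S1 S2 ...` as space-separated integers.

Answer: 26 14 50 30

Derivation:
Op 1: conn=11 S1=31 S2=31 S3=11 blocked=[]
Op 2: conn=37 S1=31 S2=31 S3=11 blocked=[]
Op 3: conn=60 S1=31 S2=31 S3=11 blocked=[]
Op 4: conn=60 S1=31 S2=31 S3=22 blocked=[]
Op 5: conn=52 S1=23 S2=31 S3=22 blocked=[]
Op 6: conn=52 S1=23 S2=31 S3=30 blocked=[]
Op 7: conn=47 S1=18 S2=31 S3=30 blocked=[]
Op 8: conn=63 S1=18 S2=31 S3=30 blocked=[]
Op 9: conn=54 S1=18 S2=22 S3=30 blocked=[]
Op 10: conn=54 S1=18 S2=35 S3=30 blocked=[]
Op 11: conn=54 S1=42 S2=35 S3=30 blocked=[]
Op 12: conn=35 S1=23 S2=35 S3=30 blocked=[]
Op 13: conn=26 S1=14 S2=35 S3=30 blocked=[]
Op 14: conn=26 S1=14 S2=50 S3=30 blocked=[]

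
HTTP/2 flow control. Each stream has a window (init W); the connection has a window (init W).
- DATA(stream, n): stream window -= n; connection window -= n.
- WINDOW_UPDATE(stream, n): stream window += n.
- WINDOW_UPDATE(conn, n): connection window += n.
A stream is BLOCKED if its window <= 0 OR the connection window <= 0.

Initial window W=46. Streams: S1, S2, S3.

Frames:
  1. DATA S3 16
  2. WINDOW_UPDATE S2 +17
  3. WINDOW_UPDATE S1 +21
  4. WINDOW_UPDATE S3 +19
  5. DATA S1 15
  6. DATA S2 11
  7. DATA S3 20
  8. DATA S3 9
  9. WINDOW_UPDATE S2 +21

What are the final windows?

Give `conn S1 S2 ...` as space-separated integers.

Answer: -25 52 73 20

Derivation:
Op 1: conn=30 S1=46 S2=46 S3=30 blocked=[]
Op 2: conn=30 S1=46 S2=63 S3=30 blocked=[]
Op 3: conn=30 S1=67 S2=63 S3=30 blocked=[]
Op 4: conn=30 S1=67 S2=63 S3=49 blocked=[]
Op 5: conn=15 S1=52 S2=63 S3=49 blocked=[]
Op 6: conn=4 S1=52 S2=52 S3=49 blocked=[]
Op 7: conn=-16 S1=52 S2=52 S3=29 blocked=[1, 2, 3]
Op 8: conn=-25 S1=52 S2=52 S3=20 blocked=[1, 2, 3]
Op 9: conn=-25 S1=52 S2=73 S3=20 blocked=[1, 2, 3]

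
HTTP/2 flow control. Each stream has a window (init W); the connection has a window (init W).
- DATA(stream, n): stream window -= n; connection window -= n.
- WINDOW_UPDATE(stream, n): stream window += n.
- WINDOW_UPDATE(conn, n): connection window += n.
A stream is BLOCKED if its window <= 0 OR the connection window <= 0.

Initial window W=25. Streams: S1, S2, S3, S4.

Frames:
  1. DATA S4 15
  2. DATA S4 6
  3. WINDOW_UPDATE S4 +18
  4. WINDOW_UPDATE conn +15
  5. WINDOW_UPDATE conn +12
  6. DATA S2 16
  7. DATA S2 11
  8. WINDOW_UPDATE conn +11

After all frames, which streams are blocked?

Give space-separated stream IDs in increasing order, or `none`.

Op 1: conn=10 S1=25 S2=25 S3=25 S4=10 blocked=[]
Op 2: conn=4 S1=25 S2=25 S3=25 S4=4 blocked=[]
Op 3: conn=4 S1=25 S2=25 S3=25 S4=22 blocked=[]
Op 4: conn=19 S1=25 S2=25 S3=25 S4=22 blocked=[]
Op 5: conn=31 S1=25 S2=25 S3=25 S4=22 blocked=[]
Op 6: conn=15 S1=25 S2=9 S3=25 S4=22 blocked=[]
Op 7: conn=4 S1=25 S2=-2 S3=25 S4=22 blocked=[2]
Op 8: conn=15 S1=25 S2=-2 S3=25 S4=22 blocked=[2]

Answer: S2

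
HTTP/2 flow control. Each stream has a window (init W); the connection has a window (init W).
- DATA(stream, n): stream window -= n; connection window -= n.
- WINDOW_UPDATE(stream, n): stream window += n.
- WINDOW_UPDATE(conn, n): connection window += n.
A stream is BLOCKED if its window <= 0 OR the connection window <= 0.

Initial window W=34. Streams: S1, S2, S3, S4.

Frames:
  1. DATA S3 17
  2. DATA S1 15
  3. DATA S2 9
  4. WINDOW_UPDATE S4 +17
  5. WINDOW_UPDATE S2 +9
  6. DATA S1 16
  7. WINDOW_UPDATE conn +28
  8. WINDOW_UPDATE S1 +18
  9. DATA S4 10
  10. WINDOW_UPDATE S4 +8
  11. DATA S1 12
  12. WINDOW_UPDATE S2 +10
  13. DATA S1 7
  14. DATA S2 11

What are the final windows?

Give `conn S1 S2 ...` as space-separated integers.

Answer: -35 2 33 17 49

Derivation:
Op 1: conn=17 S1=34 S2=34 S3=17 S4=34 blocked=[]
Op 2: conn=2 S1=19 S2=34 S3=17 S4=34 blocked=[]
Op 3: conn=-7 S1=19 S2=25 S3=17 S4=34 blocked=[1, 2, 3, 4]
Op 4: conn=-7 S1=19 S2=25 S3=17 S4=51 blocked=[1, 2, 3, 4]
Op 5: conn=-7 S1=19 S2=34 S3=17 S4=51 blocked=[1, 2, 3, 4]
Op 6: conn=-23 S1=3 S2=34 S3=17 S4=51 blocked=[1, 2, 3, 4]
Op 7: conn=5 S1=3 S2=34 S3=17 S4=51 blocked=[]
Op 8: conn=5 S1=21 S2=34 S3=17 S4=51 blocked=[]
Op 9: conn=-5 S1=21 S2=34 S3=17 S4=41 blocked=[1, 2, 3, 4]
Op 10: conn=-5 S1=21 S2=34 S3=17 S4=49 blocked=[1, 2, 3, 4]
Op 11: conn=-17 S1=9 S2=34 S3=17 S4=49 blocked=[1, 2, 3, 4]
Op 12: conn=-17 S1=9 S2=44 S3=17 S4=49 blocked=[1, 2, 3, 4]
Op 13: conn=-24 S1=2 S2=44 S3=17 S4=49 blocked=[1, 2, 3, 4]
Op 14: conn=-35 S1=2 S2=33 S3=17 S4=49 blocked=[1, 2, 3, 4]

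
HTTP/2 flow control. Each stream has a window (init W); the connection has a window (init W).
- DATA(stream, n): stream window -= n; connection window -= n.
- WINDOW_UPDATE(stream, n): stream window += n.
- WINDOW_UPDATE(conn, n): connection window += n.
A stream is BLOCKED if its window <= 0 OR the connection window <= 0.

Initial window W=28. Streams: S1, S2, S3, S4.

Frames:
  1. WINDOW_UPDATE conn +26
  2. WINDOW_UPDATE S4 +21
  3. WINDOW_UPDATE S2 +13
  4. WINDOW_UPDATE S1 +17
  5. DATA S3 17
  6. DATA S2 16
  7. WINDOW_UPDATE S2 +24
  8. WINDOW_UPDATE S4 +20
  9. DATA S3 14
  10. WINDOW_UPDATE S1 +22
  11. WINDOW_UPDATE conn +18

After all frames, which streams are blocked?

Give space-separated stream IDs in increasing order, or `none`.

Answer: S3

Derivation:
Op 1: conn=54 S1=28 S2=28 S3=28 S4=28 blocked=[]
Op 2: conn=54 S1=28 S2=28 S3=28 S4=49 blocked=[]
Op 3: conn=54 S1=28 S2=41 S3=28 S4=49 blocked=[]
Op 4: conn=54 S1=45 S2=41 S3=28 S4=49 blocked=[]
Op 5: conn=37 S1=45 S2=41 S3=11 S4=49 blocked=[]
Op 6: conn=21 S1=45 S2=25 S3=11 S4=49 blocked=[]
Op 7: conn=21 S1=45 S2=49 S3=11 S4=49 blocked=[]
Op 8: conn=21 S1=45 S2=49 S3=11 S4=69 blocked=[]
Op 9: conn=7 S1=45 S2=49 S3=-3 S4=69 blocked=[3]
Op 10: conn=7 S1=67 S2=49 S3=-3 S4=69 blocked=[3]
Op 11: conn=25 S1=67 S2=49 S3=-3 S4=69 blocked=[3]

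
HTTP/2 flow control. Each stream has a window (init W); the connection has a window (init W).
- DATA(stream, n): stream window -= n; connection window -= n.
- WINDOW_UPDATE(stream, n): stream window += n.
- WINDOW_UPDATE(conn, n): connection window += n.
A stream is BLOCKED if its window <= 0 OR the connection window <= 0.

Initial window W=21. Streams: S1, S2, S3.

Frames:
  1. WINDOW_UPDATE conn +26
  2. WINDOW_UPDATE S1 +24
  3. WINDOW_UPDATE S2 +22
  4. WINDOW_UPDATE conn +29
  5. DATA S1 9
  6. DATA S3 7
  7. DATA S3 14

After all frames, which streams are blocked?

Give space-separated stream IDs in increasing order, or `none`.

Op 1: conn=47 S1=21 S2=21 S3=21 blocked=[]
Op 2: conn=47 S1=45 S2=21 S3=21 blocked=[]
Op 3: conn=47 S1=45 S2=43 S3=21 blocked=[]
Op 4: conn=76 S1=45 S2=43 S3=21 blocked=[]
Op 5: conn=67 S1=36 S2=43 S3=21 blocked=[]
Op 6: conn=60 S1=36 S2=43 S3=14 blocked=[]
Op 7: conn=46 S1=36 S2=43 S3=0 blocked=[3]

Answer: S3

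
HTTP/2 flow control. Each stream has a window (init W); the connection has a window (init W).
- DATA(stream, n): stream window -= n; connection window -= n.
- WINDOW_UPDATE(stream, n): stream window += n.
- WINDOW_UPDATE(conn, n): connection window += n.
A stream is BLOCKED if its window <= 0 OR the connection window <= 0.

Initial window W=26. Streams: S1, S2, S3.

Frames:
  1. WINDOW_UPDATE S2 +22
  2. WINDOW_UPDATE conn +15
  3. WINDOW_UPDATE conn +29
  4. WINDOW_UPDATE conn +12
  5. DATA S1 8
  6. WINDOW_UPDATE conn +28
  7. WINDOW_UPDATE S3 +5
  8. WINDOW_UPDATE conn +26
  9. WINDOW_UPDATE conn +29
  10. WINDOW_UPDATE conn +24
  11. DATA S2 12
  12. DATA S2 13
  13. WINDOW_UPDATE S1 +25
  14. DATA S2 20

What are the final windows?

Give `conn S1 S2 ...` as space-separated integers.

Answer: 136 43 3 31

Derivation:
Op 1: conn=26 S1=26 S2=48 S3=26 blocked=[]
Op 2: conn=41 S1=26 S2=48 S3=26 blocked=[]
Op 3: conn=70 S1=26 S2=48 S3=26 blocked=[]
Op 4: conn=82 S1=26 S2=48 S3=26 blocked=[]
Op 5: conn=74 S1=18 S2=48 S3=26 blocked=[]
Op 6: conn=102 S1=18 S2=48 S3=26 blocked=[]
Op 7: conn=102 S1=18 S2=48 S3=31 blocked=[]
Op 8: conn=128 S1=18 S2=48 S3=31 blocked=[]
Op 9: conn=157 S1=18 S2=48 S3=31 blocked=[]
Op 10: conn=181 S1=18 S2=48 S3=31 blocked=[]
Op 11: conn=169 S1=18 S2=36 S3=31 blocked=[]
Op 12: conn=156 S1=18 S2=23 S3=31 blocked=[]
Op 13: conn=156 S1=43 S2=23 S3=31 blocked=[]
Op 14: conn=136 S1=43 S2=3 S3=31 blocked=[]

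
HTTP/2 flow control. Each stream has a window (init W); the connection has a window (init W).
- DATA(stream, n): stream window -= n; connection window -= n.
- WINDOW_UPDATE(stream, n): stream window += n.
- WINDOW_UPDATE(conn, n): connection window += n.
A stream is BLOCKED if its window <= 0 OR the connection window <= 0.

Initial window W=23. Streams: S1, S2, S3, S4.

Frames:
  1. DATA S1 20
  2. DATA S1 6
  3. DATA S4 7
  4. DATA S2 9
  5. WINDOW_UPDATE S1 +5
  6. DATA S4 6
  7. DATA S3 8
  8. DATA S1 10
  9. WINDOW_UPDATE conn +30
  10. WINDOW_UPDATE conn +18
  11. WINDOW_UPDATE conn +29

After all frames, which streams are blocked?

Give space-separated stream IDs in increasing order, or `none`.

Op 1: conn=3 S1=3 S2=23 S3=23 S4=23 blocked=[]
Op 2: conn=-3 S1=-3 S2=23 S3=23 S4=23 blocked=[1, 2, 3, 4]
Op 3: conn=-10 S1=-3 S2=23 S3=23 S4=16 blocked=[1, 2, 3, 4]
Op 4: conn=-19 S1=-3 S2=14 S3=23 S4=16 blocked=[1, 2, 3, 4]
Op 5: conn=-19 S1=2 S2=14 S3=23 S4=16 blocked=[1, 2, 3, 4]
Op 6: conn=-25 S1=2 S2=14 S3=23 S4=10 blocked=[1, 2, 3, 4]
Op 7: conn=-33 S1=2 S2=14 S3=15 S4=10 blocked=[1, 2, 3, 4]
Op 8: conn=-43 S1=-8 S2=14 S3=15 S4=10 blocked=[1, 2, 3, 4]
Op 9: conn=-13 S1=-8 S2=14 S3=15 S4=10 blocked=[1, 2, 3, 4]
Op 10: conn=5 S1=-8 S2=14 S3=15 S4=10 blocked=[1]
Op 11: conn=34 S1=-8 S2=14 S3=15 S4=10 blocked=[1]

Answer: S1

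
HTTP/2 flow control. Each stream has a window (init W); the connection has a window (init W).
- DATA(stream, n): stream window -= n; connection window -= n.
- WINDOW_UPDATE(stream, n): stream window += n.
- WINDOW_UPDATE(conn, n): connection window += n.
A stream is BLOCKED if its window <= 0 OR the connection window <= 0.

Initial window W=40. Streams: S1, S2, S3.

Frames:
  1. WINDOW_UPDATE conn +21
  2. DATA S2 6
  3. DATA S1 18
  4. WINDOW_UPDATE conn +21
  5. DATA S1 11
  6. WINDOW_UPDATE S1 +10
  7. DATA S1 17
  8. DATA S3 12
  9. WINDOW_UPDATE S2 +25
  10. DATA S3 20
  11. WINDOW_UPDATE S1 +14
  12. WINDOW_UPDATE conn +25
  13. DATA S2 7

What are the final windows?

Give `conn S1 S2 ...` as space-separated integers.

Answer: 16 18 52 8

Derivation:
Op 1: conn=61 S1=40 S2=40 S3=40 blocked=[]
Op 2: conn=55 S1=40 S2=34 S3=40 blocked=[]
Op 3: conn=37 S1=22 S2=34 S3=40 blocked=[]
Op 4: conn=58 S1=22 S2=34 S3=40 blocked=[]
Op 5: conn=47 S1=11 S2=34 S3=40 blocked=[]
Op 6: conn=47 S1=21 S2=34 S3=40 blocked=[]
Op 7: conn=30 S1=4 S2=34 S3=40 blocked=[]
Op 8: conn=18 S1=4 S2=34 S3=28 blocked=[]
Op 9: conn=18 S1=4 S2=59 S3=28 blocked=[]
Op 10: conn=-2 S1=4 S2=59 S3=8 blocked=[1, 2, 3]
Op 11: conn=-2 S1=18 S2=59 S3=8 blocked=[1, 2, 3]
Op 12: conn=23 S1=18 S2=59 S3=8 blocked=[]
Op 13: conn=16 S1=18 S2=52 S3=8 blocked=[]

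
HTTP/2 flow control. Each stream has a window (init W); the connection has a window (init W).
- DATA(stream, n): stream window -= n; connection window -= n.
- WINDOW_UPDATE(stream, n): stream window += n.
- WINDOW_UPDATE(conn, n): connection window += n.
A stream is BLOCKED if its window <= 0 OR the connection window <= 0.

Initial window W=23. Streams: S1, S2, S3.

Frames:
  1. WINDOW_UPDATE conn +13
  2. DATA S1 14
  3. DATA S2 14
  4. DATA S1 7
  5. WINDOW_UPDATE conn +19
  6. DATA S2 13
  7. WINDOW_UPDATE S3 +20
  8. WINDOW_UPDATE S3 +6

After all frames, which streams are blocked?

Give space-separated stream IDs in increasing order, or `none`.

Answer: S2

Derivation:
Op 1: conn=36 S1=23 S2=23 S3=23 blocked=[]
Op 2: conn=22 S1=9 S2=23 S3=23 blocked=[]
Op 3: conn=8 S1=9 S2=9 S3=23 blocked=[]
Op 4: conn=1 S1=2 S2=9 S3=23 blocked=[]
Op 5: conn=20 S1=2 S2=9 S3=23 blocked=[]
Op 6: conn=7 S1=2 S2=-4 S3=23 blocked=[2]
Op 7: conn=7 S1=2 S2=-4 S3=43 blocked=[2]
Op 8: conn=7 S1=2 S2=-4 S3=49 blocked=[2]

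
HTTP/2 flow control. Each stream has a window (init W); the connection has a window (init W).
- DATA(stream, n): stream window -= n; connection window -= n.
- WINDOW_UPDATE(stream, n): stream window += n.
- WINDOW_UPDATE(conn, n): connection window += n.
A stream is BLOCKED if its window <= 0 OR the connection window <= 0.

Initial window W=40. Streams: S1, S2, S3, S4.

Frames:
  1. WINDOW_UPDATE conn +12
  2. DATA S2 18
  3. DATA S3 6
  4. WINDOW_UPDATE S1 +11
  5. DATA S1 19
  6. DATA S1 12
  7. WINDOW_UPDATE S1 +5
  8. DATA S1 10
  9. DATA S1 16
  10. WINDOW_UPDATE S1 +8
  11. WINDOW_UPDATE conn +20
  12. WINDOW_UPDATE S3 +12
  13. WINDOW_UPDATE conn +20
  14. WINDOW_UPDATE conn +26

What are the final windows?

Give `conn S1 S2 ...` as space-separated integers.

Answer: 37 7 22 46 40

Derivation:
Op 1: conn=52 S1=40 S2=40 S3=40 S4=40 blocked=[]
Op 2: conn=34 S1=40 S2=22 S3=40 S4=40 blocked=[]
Op 3: conn=28 S1=40 S2=22 S3=34 S4=40 blocked=[]
Op 4: conn=28 S1=51 S2=22 S3=34 S4=40 blocked=[]
Op 5: conn=9 S1=32 S2=22 S3=34 S4=40 blocked=[]
Op 6: conn=-3 S1=20 S2=22 S3=34 S4=40 blocked=[1, 2, 3, 4]
Op 7: conn=-3 S1=25 S2=22 S3=34 S4=40 blocked=[1, 2, 3, 4]
Op 8: conn=-13 S1=15 S2=22 S3=34 S4=40 blocked=[1, 2, 3, 4]
Op 9: conn=-29 S1=-1 S2=22 S3=34 S4=40 blocked=[1, 2, 3, 4]
Op 10: conn=-29 S1=7 S2=22 S3=34 S4=40 blocked=[1, 2, 3, 4]
Op 11: conn=-9 S1=7 S2=22 S3=34 S4=40 blocked=[1, 2, 3, 4]
Op 12: conn=-9 S1=7 S2=22 S3=46 S4=40 blocked=[1, 2, 3, 4]
Op 13: conn=11 S1=7 S2=22 S3=46 S4=40 blocked=[]
Op 14: conn=37 S1=7 S2=22 S3=46 S4=40 blocked=[]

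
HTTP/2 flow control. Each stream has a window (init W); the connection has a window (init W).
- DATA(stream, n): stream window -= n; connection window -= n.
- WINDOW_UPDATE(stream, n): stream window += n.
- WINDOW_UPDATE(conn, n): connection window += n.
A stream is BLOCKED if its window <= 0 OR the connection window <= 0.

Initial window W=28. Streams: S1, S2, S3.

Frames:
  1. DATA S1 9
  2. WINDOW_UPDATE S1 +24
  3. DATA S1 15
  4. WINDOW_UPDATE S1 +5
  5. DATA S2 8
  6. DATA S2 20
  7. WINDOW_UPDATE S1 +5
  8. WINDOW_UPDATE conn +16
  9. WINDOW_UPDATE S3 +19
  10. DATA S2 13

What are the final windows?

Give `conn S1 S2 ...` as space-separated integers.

Op 1: conn=19 S1=19 S2=28 S3=28 blocked=[]
Op 2: conn=19 S1=43 S2=28 S3=28 blocked=[]
Op 3: conn=4 S1=28 S2=28 S3=28 blocked=[]
Op 4: conn=4 S1=33 S2=28 S3=28 blocked=[]
Op 5: conn=-4 S1=33 S2=20 S3=28 blocked=[1, 2, 3]
Op 6: conn=-24 S1=33 S2=0 S3=28 blocked=[1, 2, 3]
Op 7: conn=-24 S1=38 S2=0 S3=28 blocked=[1, 2, 3]
Op 8: conn=-8 S1=38 S2=0 S3=28 blocked=[1, 2, 3]
Op 9: conn=-8 S1=38 S2=0 S3=47 blocked=[1, 2, 3]
Op 10: conn=-21 S1=38 S2=-13 S3=47 blocked=[1, 2, 3]

Answer: -21 38 -13 47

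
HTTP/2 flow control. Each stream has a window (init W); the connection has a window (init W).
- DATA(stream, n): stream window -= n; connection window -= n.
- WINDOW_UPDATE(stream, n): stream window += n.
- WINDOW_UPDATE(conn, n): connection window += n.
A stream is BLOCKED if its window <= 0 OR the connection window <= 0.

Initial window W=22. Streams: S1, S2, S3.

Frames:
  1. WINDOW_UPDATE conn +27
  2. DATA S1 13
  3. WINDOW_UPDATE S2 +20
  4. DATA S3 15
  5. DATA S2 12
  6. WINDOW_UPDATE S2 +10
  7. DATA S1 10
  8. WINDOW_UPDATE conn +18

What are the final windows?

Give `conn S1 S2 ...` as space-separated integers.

Op 1: conn=49 S1=22 S2=22 S3=22 blocked=[]
Op 2: conn=36 S1=9 S2=22 S3=22 blocked=[]
Op 3: conn=36 S1=9 S2=42 S3=22 blocked=[]
Op 4: conn=21 S1=9 S2=42 S3=7 blocked=[]
Op 5: conn=9 S1=9 S2=30 S3=7 blocked=[]
Op 6: conn=9 S1=9 S2=40 S3=7 blocked=[]
Op 7: conn=-1 S1=-1 S2=40 S3=7 blocked=[1, 2, 3]
Op 8: conn=17 S1=-1 S2=40 S3=7 blocked=[1]

Answer: 17 -1 40 7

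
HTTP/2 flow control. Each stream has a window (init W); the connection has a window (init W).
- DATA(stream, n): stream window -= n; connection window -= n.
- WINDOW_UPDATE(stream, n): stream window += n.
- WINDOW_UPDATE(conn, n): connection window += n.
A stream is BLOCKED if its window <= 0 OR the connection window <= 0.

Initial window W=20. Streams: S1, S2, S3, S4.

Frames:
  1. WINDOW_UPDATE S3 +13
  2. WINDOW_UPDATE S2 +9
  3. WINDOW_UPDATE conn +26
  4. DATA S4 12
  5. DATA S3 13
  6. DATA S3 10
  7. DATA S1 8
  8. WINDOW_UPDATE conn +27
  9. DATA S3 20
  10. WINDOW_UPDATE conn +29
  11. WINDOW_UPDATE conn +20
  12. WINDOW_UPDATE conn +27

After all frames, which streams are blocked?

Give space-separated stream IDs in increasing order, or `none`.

Answer: S3

Derivation:
Op 1: conn=20 S1=20 S2=20 S3=33 S4=20 blocked=[]
Op 2: conn=20 S1=20 S2=29 S3=33 S4=20 blocked=[]
Op 3: conn=46 S1=20 S2=29 S3=33 S4=20 blocked=[]
Op 4: conn=34 S1=20 S2=29 S3=33 S4=8 blocked=[]
Op 5: conn=21 S1=20 S2=29 S3=20 S4=8 blocked=[]
Op 6: conn=11 S1=20 S2=29 S3=10 S4=8 blocked=[]
Op 7: conn=3 S1=12 S2=29 S3=10 S4=8 blocked=[]
Op 8: conn=30 S1=12 S2=29 S3=10 S4=8 blocked=[]
Op 9: conn=10 S1=12 S2=29 S3=-10 S4=8 blocked=[3]
Op 10: conn=39 S1=12 S2=29 S3=-10 S4=8 blocked=[3]
Op 11: conn=59 S1=12 S2=29 S3=-10 S4=8 blocked=[3]
Op 12: conn=86 S1=12 S2=29 S3=-10 S4=8 blocked=[3]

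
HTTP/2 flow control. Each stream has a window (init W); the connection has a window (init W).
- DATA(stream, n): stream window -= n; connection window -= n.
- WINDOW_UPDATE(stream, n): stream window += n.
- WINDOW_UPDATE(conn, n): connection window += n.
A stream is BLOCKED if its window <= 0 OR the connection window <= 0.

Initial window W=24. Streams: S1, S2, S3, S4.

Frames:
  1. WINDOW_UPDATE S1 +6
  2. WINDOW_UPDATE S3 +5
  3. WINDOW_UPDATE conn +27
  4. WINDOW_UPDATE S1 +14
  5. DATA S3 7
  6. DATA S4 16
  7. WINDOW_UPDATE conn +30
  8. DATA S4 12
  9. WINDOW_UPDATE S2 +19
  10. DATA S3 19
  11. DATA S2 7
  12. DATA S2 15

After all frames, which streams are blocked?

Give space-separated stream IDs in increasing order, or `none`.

Op 1: conn=24 S1=30 S2=24 S3=24 S4=24 blocked=[]
Op 2: conn=24 S1=30 S2=24 S3=29 S4=24 blocked=[]
Op 3: conn=51 S1=30 S2=24 S3=29 S4=24 blocked=[]
Op 4: conn=51 S1=44 S2=24 S3=29 S4=24 blocked=[]
Op 5: conn=44 S1=44 S2=24 S3=22 S4=24 blocked=[]
Op 6: conn=28 S1=44 S2=24 S3=22 S4=8 blocked=[]
Op 7: conn=58 S1=44 S2=24 S3=22 S4=8 blocked=[]
Op 8: conn=46 S1=44 S2=24 S3=22 S4=-4 blocked=[4]
Op 9: conn=46 S1=44 S2=43 S3=22 S4=-4 blocked=[4]
Op 10: conn=27 S1=44 S2=43 S3=3 S4=-4 blocked=[4]
Op 11: conn=20 S1=44 S2=36 S3=3 S4=-4 blocked=[4]
Op 12: conn=5 S1=44 S2=21 S3=3 S4=-4 blocked=[4]

Answer: S4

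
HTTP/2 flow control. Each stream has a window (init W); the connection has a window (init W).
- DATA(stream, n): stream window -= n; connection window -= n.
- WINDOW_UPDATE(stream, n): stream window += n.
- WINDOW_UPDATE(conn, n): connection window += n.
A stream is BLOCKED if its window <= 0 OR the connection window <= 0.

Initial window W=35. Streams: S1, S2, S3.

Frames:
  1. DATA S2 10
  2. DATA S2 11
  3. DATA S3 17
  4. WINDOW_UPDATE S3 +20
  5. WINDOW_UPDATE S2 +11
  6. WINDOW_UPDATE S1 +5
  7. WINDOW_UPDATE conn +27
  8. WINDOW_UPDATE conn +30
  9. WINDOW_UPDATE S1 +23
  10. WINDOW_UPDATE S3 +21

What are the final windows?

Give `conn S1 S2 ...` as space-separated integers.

Op 1: conn=25 S1=35 S2=25 S3=35 blocked=[]
Op 2: conn=14 S1=35 S2=14 S3=35 blocked=[]
Op 3: conn=-3 S1=35 S2=14 S3=18 blocked=[1, 2, 3]
Op 4: conn=-3 S1=35 S2=14 S3=38 blocked=[1, 2, 3]
Op 5: conn=-3 S1=35 S2=25 S3=38 blocked=[1, 2, 3]
Op 6: conn=-3 S1=40 S2=25 S3=38 blocked=[1, 2, 3]
Op 7: conn=24 S1=40 S2=25 S3=38 blocked=[]
Op 8: conn=54 S1=40 S2=25 S3=38 blocked=[]
Op 9: conn=54 S1=63 S2=25 S3=38 blocked=[]
Op 10: conn=54 S1=63 S2=25 S3=59 blocked=[]

Answer: 54 63 25 59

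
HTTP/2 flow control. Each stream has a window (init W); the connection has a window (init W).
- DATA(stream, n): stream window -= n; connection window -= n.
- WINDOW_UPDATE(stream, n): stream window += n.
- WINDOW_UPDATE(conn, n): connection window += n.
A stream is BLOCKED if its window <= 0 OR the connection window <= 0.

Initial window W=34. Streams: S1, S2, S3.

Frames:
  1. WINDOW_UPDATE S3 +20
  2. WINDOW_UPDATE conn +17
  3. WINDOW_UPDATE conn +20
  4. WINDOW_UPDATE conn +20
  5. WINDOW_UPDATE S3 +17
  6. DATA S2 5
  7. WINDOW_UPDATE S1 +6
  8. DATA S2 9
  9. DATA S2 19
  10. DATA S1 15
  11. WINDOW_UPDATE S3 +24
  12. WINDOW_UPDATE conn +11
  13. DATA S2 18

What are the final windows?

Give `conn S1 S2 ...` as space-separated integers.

Op 1: conn=34 S1=34 S2=34 S3=54 blocked=[]
Op 2: conn=51 S1=34 S2=34 S3=54 blocked=[]
Op 3: conn=71 S1=34 S2=34 S3=54 blocked=[]
Op 4: conn=91 S1=34 S2=34 S3=54 blocked=[]
Op 5: conn=91 S1=34 S2=34 S3=71 blocked=[]
Op 6: conn=86 S1=34 S2=29 S3=71 blocked=[]
Op 7: conn=86 S1=40 S2=29 S3=71 blocked=[]
Op 8: conn=77 S1=40 S2=20 S3=71 blocked=[]
Op 9: conn=58 S1=40 S2=1 S3=71 blocked=[]
Op 10: conn=43 S1=25 S2=1 S3=71 blocked=[]
Op 11: conn=43 S1=25 S2=1 S3=95 blocked=[]
Op 12: conn=54 S1=25 S2=1 S3=95 blocked=[]
Op 13: conn=36 S1=25 S2=-17 S3=95 blocked=[2]

Answer: 36 25 -17 95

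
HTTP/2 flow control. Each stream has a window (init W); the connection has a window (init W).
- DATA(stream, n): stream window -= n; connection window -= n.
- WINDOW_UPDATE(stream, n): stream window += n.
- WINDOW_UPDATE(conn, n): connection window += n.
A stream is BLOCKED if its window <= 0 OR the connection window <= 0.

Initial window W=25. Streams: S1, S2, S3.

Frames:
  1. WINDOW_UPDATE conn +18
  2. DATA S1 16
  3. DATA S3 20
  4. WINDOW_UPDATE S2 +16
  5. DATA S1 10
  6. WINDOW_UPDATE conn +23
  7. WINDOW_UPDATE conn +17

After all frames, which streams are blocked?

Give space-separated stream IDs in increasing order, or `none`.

Op 1: conn=43 S1=25 S2=25 S3=25 blocked=[]
Op 2: conn=27 S1=9 S2=25 S3=25 blocked=[]
Op 3: conn=7 S1=9 S2=25 S3=5 blocked=[]
Op 4: conn=7 S1=9 S2=41 S3=5 blocked=[]
Op 5: conn=-3 S1=-1 S2=41 S3=5 blocked=[1, 2, 3]
Op 6: conn=20 S1=-1 S2=41 S3=5 blocked=[1]
Op 7: conn=37 S1=-1 S2=41 S3=5 blocked=[1]

Answer: S1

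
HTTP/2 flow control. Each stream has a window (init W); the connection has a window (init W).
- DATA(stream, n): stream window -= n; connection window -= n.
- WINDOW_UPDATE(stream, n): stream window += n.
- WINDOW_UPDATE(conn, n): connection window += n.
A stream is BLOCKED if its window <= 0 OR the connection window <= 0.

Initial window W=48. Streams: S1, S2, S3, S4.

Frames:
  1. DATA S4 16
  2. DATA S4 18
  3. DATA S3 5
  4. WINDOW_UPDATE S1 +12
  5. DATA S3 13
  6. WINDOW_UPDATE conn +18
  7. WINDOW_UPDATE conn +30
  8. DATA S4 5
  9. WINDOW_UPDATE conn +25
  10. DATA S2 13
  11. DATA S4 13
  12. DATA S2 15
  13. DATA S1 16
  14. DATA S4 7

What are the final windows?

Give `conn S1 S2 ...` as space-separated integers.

Answer: 0 44 20 30 -11

Derivation:
Op 1: conn=32 S1=48 S2=48 S3=48 S4=32 blocked=[]
Op 2: conn=14 S1=48 S2=48 S3=48 S4=14 blocked=[]
Op 3: conn=9 S1=48 S2=48 S3=43 S4=14 blocked=[]
Op 4: conn=9 S1=60 S2=48 S3=43 S4=14 blocked=[]
Op 5: conn=-4 S1=60 S2=48 S3=30 S4=14 blocked=[1, 2, 3, 4]
Op 6: conn=14 S1=60 S2=48 S3=30 S4=14 blocked=[]
Op 7: conn=44 S1=60 S2=48 S3=30 S4=14 blocked=[]
Op 8: conn=39 S1=60 S2=48 S3=30 S4=9 blocked=[]
Op 9: conn=64 S1=60 S2=48 S3=30 S4=9 blocked=[]
Op 10: conn=51 S1=60 S2=35 S3=30 S4=9 blocked=[]
Op 11: conn=38 S1=60 S2=35 S3=30 S4=-4 blocked=[4]
Op 12: conn=23 S1=60 S2=20 S3=30 S4=-4 blocked=[4]
Op 13: conn=7 S1=44 S2=20 S3=30 S4=-4 blocked=[4]
Op 14: conn=0 S1=44 S2=20 S3=30 S4=-11 blocked=[1, 2, 3, 4]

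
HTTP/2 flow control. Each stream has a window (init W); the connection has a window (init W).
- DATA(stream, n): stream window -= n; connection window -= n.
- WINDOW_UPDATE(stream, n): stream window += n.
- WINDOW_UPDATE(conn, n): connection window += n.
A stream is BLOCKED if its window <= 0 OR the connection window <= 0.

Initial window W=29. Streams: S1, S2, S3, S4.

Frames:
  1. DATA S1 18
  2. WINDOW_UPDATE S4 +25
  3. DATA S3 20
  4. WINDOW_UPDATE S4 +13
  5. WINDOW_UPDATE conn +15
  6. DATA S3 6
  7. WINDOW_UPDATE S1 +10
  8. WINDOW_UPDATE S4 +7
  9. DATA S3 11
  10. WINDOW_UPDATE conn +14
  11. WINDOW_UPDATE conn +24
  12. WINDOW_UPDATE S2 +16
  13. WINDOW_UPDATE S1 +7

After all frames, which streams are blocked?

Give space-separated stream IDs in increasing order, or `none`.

Answer: S3

Derivation:
Op 1: conn=11 S1=11 S2=29 S3=29 S4=29 blocked=[]
Op 2: conn=11 S1=11 S2=29 S3=29 S4=54 blocked=[]
Op 3: conn=-9 S1=11 S2=29 S3=9 S4=54 blocked=[1, 2, 3, 4]
Op 4: conn=-9 S1=11 S2=29 S3=9 S4=67 blocked=[1, 2, 3, 4]
Op 5: conn=6 S1=11 S2=29 S3=9 S4=67 blocked=[]
Op 6: conn=0 S1=11 S2=29 S3=3 S4=67 blocked=[1, 2, 3, 4]
Op 7: conn=0 S1=21 S2=29 S3=3 S4=67 blocked=[1, 2, 3, 4]
Op 8: conn=0 S1=21 S2=29 S3=3 S4=74 blocked=[1, 2, 3, 4]
Op 9: conn=-11 S1=21 S2=29 S3=-8 S4=74 blocked=[1, 2, 3, 4]
Op 10: conn=3 S1=21 S2=29 S3=-8 S4=74 blocked=[3]
Op 11: conn=27 S1=21 S2=29 S3=-8 S4=74 blocked=[3]
Op 12: conn=27 S1=21 S2=45 S3=-8 S4=74 blocked=[3]
Op 13: conn=27 S1=28 S2=45 S3=-8 S4=74 blocked=[3]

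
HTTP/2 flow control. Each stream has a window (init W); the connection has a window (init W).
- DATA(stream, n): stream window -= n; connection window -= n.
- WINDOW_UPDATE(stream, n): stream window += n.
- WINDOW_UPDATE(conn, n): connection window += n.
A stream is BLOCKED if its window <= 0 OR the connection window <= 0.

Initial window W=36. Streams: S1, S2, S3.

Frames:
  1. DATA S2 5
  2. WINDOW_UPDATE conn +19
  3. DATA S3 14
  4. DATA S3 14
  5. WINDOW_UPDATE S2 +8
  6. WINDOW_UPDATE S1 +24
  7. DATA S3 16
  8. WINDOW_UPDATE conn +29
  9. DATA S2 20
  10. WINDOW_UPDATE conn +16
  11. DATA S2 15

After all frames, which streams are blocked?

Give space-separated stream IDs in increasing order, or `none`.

Op 1: conn=31 S1=36 S2=31 S3=36 blocked=[]
Op 2: conn=50 S1=36 S2=31 S3=36 blocked=[]
Op 3: conn=36 S1=36 S2=31 S3=22 blocked=[]
Op 4: conn=22 S1=36 S2=31 S3=8 blocked=[]
Op 5: conn=22 S1=36 S2=39 S3=8 blocked=[]
Op 6: conn=22 S1=60 S2=39 S3=8 blocked=[]
Op 7: conn=6 S1=60 S2=39 S3=-8 blocked=[3]
Op 8: conn=35 S1=60 S2=39 S3=-8 blocked=[3]
Op 9: conn=15 S1=60 S2=19 S3=-8 blocked=[3]
Op 10: conn=31 S1=60 S2=19 S3=-8 blocked=[3]
Op 11: conn=16 S1=60 S2=4 S3=-8 blocked=[3]

Answer: S3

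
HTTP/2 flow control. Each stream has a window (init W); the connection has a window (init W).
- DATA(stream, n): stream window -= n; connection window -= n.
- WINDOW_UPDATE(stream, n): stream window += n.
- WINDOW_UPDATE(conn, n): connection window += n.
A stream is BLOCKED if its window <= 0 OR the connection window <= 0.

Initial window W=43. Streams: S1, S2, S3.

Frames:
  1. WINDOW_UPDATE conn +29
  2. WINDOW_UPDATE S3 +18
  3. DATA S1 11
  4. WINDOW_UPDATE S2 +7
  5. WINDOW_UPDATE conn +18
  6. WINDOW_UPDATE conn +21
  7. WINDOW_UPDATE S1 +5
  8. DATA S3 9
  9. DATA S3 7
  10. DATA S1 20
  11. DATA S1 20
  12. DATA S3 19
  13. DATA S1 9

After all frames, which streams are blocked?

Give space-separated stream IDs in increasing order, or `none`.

Answer: S1

Derivation:
Op 1: conn=72 S1=43 S2=43 S3=43 blocked=[]
Op 2: conn=72 S1=43 S2=43 S3=61 blocked=[]
Op 3: conn=61 S1=32 S2=43 S3=61 blocked=[]
Op 4: conn=61 S1=32 S2=50 S3=61 blocked=[]
Op 5: conn=79 S1=32 S2=50 S3=61 blocked=[]
Op 6: conn=100 S1=32 S2=50 S3=61 blocked=[]
Op 7: conn=100 S1=37 S2=50 S3=61 blocked=[]
Op 8: conn=91 S1=37 S2=50 S3=52 blocked=[]
Op 9: conn=84 S1=37 S2=50 S3=45 blocked=[]
Op 10: conn=64 S1=17 S2=50 S3=45 blocked=[]
Op 11: conn=44 S1=-3 S2=50 S3=45 blocked=[1]
Op 12: conn=25 S1=-3 S2=50 S3=26 blocked=[1]
Op 13: conn=16 S1=-12 S2=50 S3=26 blocked=[1]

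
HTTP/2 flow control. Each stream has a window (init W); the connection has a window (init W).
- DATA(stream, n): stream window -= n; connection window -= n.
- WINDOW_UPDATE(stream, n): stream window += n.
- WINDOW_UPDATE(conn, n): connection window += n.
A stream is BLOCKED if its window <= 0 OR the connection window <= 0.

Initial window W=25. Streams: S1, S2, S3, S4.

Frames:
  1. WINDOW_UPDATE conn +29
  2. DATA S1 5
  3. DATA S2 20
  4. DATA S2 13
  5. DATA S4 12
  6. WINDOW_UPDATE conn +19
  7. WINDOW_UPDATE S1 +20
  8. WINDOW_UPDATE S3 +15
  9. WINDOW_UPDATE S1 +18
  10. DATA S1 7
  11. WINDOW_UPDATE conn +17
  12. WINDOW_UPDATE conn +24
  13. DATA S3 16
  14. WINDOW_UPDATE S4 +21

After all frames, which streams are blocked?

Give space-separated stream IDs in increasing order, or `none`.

Op 1: conn=54 S1=25 S2=25 S3=25 S4=25 blocked=[]
Op 2: conn=49 S1=20 S2=25 S3=25 S4=25 blocked=[]
Op 3: conn=29 S1=20 S2=5 S3=25 S4=25 blocked=[]
Op 4: conn=16 S1=20 S2=-8 S3=25 S4=25 blocked=[2]
Op 5: conn=4 S1=20 S2=-8 S3=25 S4=13 blocked=[2]
Op 6: conn=23 S1=20 S2=-8 S3=25 S4=13 blocked=[2]
Op 7: conn=23 S1=40 S2=-8 S3=25 S4=13 blocked=[2]
Op 8: conn=23 S1=40 S2=-8 S3=40 S4=13 blocked=[2]
Op 9: conn=23 S1=58 S2=-8 S3=40 S4=13 blocked=[2]
Op 10: conn=16 S1=51 S2=-8 S3=40 S4=13 blocked=[2]
Op 11: conn=33 S1=51 S2=-8 S3=40 S4=13 blocked=[2]
Op 12: conn=57 S1=51 S2=-8 S3=40 S4=13 blocked=[2]
Op 13: conn=41 S1=51 S2=-8 S3=24 S4=13 blocked=[2]
Op 14: conn=41 S1=51 S2=-8 S3=24 S4=34 blocked=[2]

Answer: S2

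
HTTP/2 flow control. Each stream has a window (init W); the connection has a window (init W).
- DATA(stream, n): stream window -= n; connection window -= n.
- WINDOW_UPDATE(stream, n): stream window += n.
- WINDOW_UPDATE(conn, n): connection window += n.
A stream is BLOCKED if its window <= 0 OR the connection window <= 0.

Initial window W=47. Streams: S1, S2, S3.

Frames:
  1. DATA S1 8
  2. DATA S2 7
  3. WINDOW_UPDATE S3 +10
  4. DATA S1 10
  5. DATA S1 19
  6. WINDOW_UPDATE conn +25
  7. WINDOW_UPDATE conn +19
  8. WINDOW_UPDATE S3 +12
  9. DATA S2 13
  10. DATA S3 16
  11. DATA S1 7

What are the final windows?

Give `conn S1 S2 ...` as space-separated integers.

Op 1: conn=39 S1=39 S2=47 S3=47 blocked=[]
Op 2: conn=32 S1=39 S2=40 S3=47 blocked=[]
Op 3: conn=32 S1=39 S2=40 S3=57 blocked=[]
Op 4: conn=22 S1=29 S2=40 S3=57 blocked=[]
Op 5: conn=3 S1=10 S2=40 S3=57 blocked=[]
Op 6: conn=28 S1=10 S2=40 S3=57 blocked=[]
Op 7: conn=47 S1=10 S2=40 S3=57 blocked=[]
Op 8: conn=47 S1=10 S2=40 S3=69 blocked=[]
Op 9: conn=34 S1=10 S2=27 S3=69 blocked=[]
Op 10: conn=18 S1=10 S2=27 S3=53 blocked=[]
Op 11: conn=11 S1=3 S2=27 S3=53 blocked=[]

Answer: 11 3 27 53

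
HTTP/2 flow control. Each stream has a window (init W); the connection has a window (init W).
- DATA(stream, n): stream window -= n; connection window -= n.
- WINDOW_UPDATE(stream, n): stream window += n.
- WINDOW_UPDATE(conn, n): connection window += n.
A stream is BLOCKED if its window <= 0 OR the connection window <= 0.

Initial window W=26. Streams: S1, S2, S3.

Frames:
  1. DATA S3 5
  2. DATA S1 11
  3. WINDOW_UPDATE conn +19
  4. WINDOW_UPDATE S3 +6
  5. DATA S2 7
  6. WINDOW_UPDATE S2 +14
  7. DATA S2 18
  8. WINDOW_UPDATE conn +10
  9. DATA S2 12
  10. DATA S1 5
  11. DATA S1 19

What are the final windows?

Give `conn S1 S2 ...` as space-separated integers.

Op 1: conn=21 S1=26 S2=26 S3=21 blocked=[]
Op 2: conn=10 S1=15 S2=26 S3=21 blocked=[]
Op 3: conn=29 S1=15 S2=26 S3=21 blocked=[]
Op 4: conn=29 S1=15 S2=26 S3=27 blocked=[]
Op 5: conn=22 S1=15 S2=19 S3=27 blocked=[]
Op 6: conn=22 S1=15 S2=33 S3=27 blocked=[]
Op 7: conn=4 S1=15 S2=15 S3=27 blocked=[]
Op 8: conn=14 S1=15 S2=15 S3=27 blocked=[]
Op 9: conn=2 S1=15 S2=3 S3=27 blocked=[]
Op 10: conn=-3 S1=10 S2=3 S3=27 blocked=[1, 2, 3]
Op 11: conn=-22 S1=-9 S2=3 S3=27 blocked=[1, 2, 3]

Answer: -22 -9 3 27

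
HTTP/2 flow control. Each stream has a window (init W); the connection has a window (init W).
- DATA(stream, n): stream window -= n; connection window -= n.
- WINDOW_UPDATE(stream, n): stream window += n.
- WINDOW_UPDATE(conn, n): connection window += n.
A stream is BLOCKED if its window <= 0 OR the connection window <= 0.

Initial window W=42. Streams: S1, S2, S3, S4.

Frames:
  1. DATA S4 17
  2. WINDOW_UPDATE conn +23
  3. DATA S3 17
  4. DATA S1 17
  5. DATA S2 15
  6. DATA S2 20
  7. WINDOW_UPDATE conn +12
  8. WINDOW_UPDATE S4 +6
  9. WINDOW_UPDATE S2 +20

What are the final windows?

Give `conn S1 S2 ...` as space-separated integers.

Answer: -9 25 27 25 31

Derivation:
Op 1: conn=25 S1=42 S2=42 S3=42 S4=25 blocked=[]
Op 2: conn=48 S1=42 S2=42 S3=42 S4=25 blocked=[]
Op 3: conn=31 S1=42 S2=42 S3=25 S4=25 blocked=[]
Op 4: conn=14 S1=25 S2=42 S3=25 S4=25 blocked=[]
Op 5: conn=-1 S1=25 S2=27 S3=25 S4=25 blocked=[1, 2, 3, 4]
Op 6: conn=-21 S1=25 S2=7 S3=25 S4=25 blocked=[1, 2, 3, 4]
Op 7: conn=-9 S1=25 S2=7 S3=25 S4=25 blocked=[1, 2, 3, 4]
Op 8: conn=-9 S1=25 S2=7 S3=25 S4=31 blocked=[1, 2, 3, 4]
Op 9: conn=-9 S1=25 S2=27 S3=25 S4=31 blocked=[1, 2, 3, 4]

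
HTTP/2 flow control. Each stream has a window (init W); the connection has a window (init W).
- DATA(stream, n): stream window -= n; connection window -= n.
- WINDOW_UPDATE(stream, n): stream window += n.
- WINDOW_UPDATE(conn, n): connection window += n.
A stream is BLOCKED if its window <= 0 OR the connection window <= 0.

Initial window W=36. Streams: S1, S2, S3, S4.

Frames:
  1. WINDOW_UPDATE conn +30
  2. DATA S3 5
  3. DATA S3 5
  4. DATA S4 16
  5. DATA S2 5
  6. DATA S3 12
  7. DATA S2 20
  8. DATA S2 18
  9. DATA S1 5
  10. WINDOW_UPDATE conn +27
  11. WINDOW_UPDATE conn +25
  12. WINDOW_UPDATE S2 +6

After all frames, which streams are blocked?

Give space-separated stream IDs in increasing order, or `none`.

Op 1: conn=66 S1=36 S2=36 S3=36 S4=36 blocked=[]
Op 2: conn=61 S1=36 S2=36 S3=31 S4=36 blocked=[]
Op 3: conn=56 S1=36 S2=36 S3=26 S4=36 blocked=[]
Op 4: conn=40 S1=36 S2=36 S3=26 S4=20 blocked=[]
Op 5: conn=35 S1=36 S2=31 S3=26 S4=20 blocked=[]
Op 6: conn=23 S1=36 S2=31 S3=14 S4=20 blocked=[]
Op 7: conn=3 S1=36 S2=11 S3=14 S4=20 blocked=[]
Op 8: conn=-15 S1=36 S2=-7 S3=14 S4=20 blocked=[1, 2, 3, 4]
Op 9: conn=-20 S1=31 S2=-7 S3=14 S4=20 blocked=[1, 2, 3, 4]
Op 10: conn=7 S1=31 S2=-7 S3=14 S4=20 blocked=[2]
Op 11: conn=32 S1=31 S2=-7 S3=14 S4=20 blocked=[2]
Op 12: conn=32 S1=31 S2=-1 S3=14 S4=20 blocked=[2]

Answer: S2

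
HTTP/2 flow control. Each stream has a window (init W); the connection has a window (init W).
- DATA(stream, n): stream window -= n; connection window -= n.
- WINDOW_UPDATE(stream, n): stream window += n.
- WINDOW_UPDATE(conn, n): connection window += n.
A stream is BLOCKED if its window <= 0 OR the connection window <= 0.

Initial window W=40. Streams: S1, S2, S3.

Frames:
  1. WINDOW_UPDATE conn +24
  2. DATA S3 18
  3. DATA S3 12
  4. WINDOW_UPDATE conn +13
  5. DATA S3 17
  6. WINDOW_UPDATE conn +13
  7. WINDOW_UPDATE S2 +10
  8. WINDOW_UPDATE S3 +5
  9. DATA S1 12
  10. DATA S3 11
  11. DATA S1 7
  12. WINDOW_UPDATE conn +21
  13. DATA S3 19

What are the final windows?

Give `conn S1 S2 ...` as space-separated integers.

Answer: 15 21 50 -32

Derivation:
Op 1: conn=64 S1=40 S2=40 S3=40 blocked=[]
Op 2: conn=46 S1=40 S2=40 S3=22 blocked=[]
Op 3: conn=34 S1=40 S2=40 S3=10 blocked=[]
Op 4: conn=47 S1=40 S2=40 S3=10 blocked=[]
Op 5: conn=30 S1=40 S2=40 S3=-7 blocked=[3]
Op 6: conn=43 S1=40 S2=40 S3=-7 blocked=[3]
Op 7: conn=43 S1=40 S2=50 S3=-7 blocked=[3]
Op 8: conn=43 S1=40 S2=50 S3=-2 blocked=[3]
Op 9: conn=31 S1=28 S2=50 S3=-2 blocked=[3]
Op 10: conn=20 S1=28 S2=50 S3=-13 blocked=[3]
Op 11: conn=13 S1=21 S2=50 S3=-13 blocked=[3]
Op 12: conn=34 S1=21 S2=50 S3=-13 blocked=[3]
Op 13: conn=15 S1=21 S2=50 S3=-32 blocked=[3]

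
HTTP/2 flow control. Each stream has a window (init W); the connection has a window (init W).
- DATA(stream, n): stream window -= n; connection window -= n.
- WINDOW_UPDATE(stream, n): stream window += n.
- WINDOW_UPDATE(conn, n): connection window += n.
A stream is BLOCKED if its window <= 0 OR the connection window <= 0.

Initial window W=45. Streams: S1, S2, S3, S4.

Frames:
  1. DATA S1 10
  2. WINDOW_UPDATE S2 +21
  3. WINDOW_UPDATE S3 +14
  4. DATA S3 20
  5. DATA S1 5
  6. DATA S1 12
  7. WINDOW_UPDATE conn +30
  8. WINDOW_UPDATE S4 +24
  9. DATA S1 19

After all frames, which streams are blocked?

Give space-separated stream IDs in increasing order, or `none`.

Answer: S1

Derivation:
Op 1: conn=35 S1=35 S2=45 S3=45 S4=45 blocked=[]
Op 2: conn=35 S1=35 S2=66 S3=45 S4=45 blocked=[]
Op 3: conn=35 S1=35 S2=66 S3=59 S4=45 blocked=[]
Op 4: conn=15 S1=35 S2=66 S3=39 S4=45 blocked=[]
Op 5: conn=10 S1=30 S2=66 S3=39 S4=45 blocked=[]
Op 6: conn=-2 S1=18 S2=66 S3=39 S4=45 blocked=[1, 2, 3, 4]
Op 7: conn=28 S1=18 S2=66 S3=39 S4=45 blocked=[]
Op 8: conn=28 S1=18 S2=66 S3=39 S4=69 blocked=[]
Op 9: conn=9 S1=-1 S2=66 S3=39 S4=69 blocked=[1]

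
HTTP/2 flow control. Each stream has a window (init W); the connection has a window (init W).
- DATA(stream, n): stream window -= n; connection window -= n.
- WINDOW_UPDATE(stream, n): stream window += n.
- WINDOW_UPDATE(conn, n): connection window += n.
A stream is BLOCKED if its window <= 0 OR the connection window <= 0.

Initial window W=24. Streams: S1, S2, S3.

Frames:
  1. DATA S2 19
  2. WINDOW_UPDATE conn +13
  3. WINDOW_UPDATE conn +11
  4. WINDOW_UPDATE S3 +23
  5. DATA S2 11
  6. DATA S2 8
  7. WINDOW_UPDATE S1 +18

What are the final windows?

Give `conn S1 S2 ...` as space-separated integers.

Answer: 10 42 -14 47

Derivation:
Op 1: conn=5 S1=24 S2=5 S3=24 blocked=[]
Op 2: conn=18 S1=24 S2=5 S3=24 blocked=[]
Op 3: conn=29 S1=24 S2=5 S3=24 blocked=[]
Op 4: conn=29 S1=24 S2=5 S3=47 blocked=[]
Op 5: conn=18 S1=24 S2=-6 S3=47 blocked=[2]
Op 6: conn=10 S1=24 S2=-14 S3=47 blocked=[2]
Op 7: conn=10 S1=42 S2=-14 S3=47 blocked=[2]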